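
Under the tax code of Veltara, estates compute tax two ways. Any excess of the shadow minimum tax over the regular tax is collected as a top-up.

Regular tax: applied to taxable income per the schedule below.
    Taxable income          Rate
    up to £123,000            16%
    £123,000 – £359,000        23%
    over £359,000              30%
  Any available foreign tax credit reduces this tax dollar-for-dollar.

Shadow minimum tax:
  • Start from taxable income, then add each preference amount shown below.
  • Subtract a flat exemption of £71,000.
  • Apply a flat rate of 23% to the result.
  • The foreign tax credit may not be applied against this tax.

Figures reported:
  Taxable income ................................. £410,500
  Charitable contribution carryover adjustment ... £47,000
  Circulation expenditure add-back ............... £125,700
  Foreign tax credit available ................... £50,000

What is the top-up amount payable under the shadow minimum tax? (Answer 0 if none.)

Regular tax:
  £123,000 × 16% = £19,680
  £236,000 × 23% = £54,280
  £51,500 × 30% = £15,450
  → £89,410
  Less foreign tax credit £50,000 → £39,410

Shadow minimum tax:
  Adjusted income: £410,500 + £47,000 + £125,700 = £583,200
  Less exemption £71,000 → base £512,200
  £512,200 × 23% = £117,806

Excess of shadow minimum tax over regular tax: £117,806 − £39,410 = £78,396.

£78,396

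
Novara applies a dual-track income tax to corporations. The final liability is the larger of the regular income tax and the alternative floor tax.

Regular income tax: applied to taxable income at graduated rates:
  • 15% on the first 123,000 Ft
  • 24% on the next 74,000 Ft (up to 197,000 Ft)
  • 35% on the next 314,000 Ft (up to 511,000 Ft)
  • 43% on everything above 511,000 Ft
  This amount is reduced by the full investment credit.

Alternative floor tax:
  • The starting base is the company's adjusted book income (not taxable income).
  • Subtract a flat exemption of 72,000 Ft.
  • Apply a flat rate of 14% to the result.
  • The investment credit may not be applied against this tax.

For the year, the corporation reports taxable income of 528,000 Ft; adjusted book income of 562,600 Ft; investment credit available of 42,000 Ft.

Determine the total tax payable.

Alternative floor tax:
  Base (adjusted book income): 562,600 Ft
  Less exemption 72,000 Ft → base 490,600 Ft
  490,600 Ft × 14% = 68,684 Ft

Regular income tax:
  123,000 Ft × 15% = 18,450 Ft
  74,000 Ft × 24% = 17,760 Ft
  314,000 Ft × 35% = 109,900 Ft
  17,000 Ft × 43% = 7,310 Ft
  → 153,420 Ft
  Less investment credit 42,000 Ft → 111,420 Ft

111,420 Ft > 68,684 Ft, so the regular income tax governs.

111,420 Ft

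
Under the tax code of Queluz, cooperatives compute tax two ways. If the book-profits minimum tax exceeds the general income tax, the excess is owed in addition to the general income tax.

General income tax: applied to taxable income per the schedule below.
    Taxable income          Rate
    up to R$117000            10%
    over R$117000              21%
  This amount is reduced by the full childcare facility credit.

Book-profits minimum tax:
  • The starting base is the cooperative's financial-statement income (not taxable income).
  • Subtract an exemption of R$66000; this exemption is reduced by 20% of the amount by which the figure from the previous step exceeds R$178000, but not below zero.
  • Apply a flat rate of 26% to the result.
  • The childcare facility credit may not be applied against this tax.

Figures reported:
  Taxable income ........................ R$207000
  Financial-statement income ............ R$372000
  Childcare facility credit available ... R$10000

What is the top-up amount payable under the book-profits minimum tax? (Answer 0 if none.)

R$69048

Book-profits minimum tax:
  Base (financial-statement income): R$372000
  Exemption: R$66000 − 20% × (R$372000 − R$178000) = R$66000 − R$38800 = R$27200
  Base: R$372000 − R$27200 = R$344800
  R$344800 × 26% = R$89648

General income tax:
  R$117000 × 10% = R$11700
  R$90000 × 21% = R$18900
  → R$30600
  Less childcare facility credit R$10000 → R$20600

Excess of book-profits minimum tax over general income tax: R$89648 − R$20600 = R$69048.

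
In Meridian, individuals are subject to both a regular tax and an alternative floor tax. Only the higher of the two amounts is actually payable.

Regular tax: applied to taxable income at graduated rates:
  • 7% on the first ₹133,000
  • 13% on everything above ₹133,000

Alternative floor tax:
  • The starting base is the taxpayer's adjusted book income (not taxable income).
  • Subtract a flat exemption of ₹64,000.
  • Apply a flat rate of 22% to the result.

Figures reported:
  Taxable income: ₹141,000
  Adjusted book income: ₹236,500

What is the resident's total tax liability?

Regular tax:
  ₹133,000 × 7% = ₹9,310
  ₹8,000 × 13% = ₹1,040
  → ₹10,350

Alternative floor tax:
  Base (adjusted book income): ₹236,500
  Less exemption ₹64,000 → base ₹172,500
  ₹172,500 × 22% = ₹37,950

₹37,950 > ₹10,350, so the alternative floor tax is the binding amount.

₹37,950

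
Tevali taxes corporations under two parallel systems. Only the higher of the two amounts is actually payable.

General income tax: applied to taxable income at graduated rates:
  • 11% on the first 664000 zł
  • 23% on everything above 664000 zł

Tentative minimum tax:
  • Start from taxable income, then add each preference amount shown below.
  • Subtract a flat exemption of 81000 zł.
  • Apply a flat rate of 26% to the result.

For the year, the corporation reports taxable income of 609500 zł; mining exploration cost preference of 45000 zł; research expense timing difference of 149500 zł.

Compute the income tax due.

187980 zł

General income tax:
  609500 zł × 11% = 67045 zł

Tentative minimum tax:
  Adjusted income: 609500 zł + 45000 zł + 149500 zł = 804000 zł
  Less exemption 81000 zł → base 723000 zł
  723000 zł × 26% = 187980 zł

187980 zł > 67045 zł, so the tentative minimum tax is the binding amount.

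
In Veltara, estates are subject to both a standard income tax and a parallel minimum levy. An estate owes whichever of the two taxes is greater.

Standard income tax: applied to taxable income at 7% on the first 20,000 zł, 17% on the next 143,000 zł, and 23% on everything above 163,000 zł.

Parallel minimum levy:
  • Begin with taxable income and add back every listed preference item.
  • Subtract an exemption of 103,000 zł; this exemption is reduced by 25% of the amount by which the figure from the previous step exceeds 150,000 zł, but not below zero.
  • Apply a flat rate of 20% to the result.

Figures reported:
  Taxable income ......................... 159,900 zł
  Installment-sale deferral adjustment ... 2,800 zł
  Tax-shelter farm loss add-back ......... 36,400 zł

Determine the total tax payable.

25,183 zł

Parallel minimum levy:
  Adjusted income: 159,900 zł + 2,800 zł + 36,400 zł = 199,100 zł
  Exemption: 103,000 zł − 25% × (199,100 zł − 150,000 zł) = 103,000 zł − 12,275 zł = 90,725 zł
  Base: 199,100 zł − 90,725 zł = 108,375 zł
  108,375 zł × 20% = 21,675 zł

Standard income tax:
  20,000 zł × 7% = 1,400 zł
  139,900 zł × 17% = 23,783 zł
  → 25,183 zł

25,183 zł > 21,675 zł, so the standard income tax governs.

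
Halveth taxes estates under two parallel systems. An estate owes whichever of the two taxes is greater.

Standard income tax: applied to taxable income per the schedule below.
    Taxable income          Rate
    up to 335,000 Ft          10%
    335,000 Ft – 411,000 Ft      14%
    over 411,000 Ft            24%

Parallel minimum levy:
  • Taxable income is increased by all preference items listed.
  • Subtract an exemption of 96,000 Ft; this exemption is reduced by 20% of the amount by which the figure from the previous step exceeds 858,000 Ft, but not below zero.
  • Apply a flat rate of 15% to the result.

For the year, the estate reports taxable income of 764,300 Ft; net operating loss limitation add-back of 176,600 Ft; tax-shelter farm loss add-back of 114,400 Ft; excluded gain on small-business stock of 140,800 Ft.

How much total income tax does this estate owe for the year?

Parallel minimum levy:
  Adjusted income: 764,300 Ft + 176,600 Ft + 114,400 Ft + 140,800 Ft = 1,196,100 Ft
  Exemption: 96,000 Ft − 20% × (1,196,100 Ft − 858,000 Ft) = 96,000 Ft − 67,620 Ft = 28,380 Ft
  Base: 1,196,100 Ft − 28,380 Ft = 1,167,720 Ft
  1,167,720 Ft × 15% = 175,158 Ft

Standard income tax:
  335,000 Ft × 10% = 33,500 Ft
  76,000 Ft × 14% = 10,640 Ft
  353,300 Ft × 24% = 84,792 Ft
  → 128,932 Ft

175,158 Ft > 128,932 Ft, so the parallel minimum levy is the binding amount.

175,158 Ft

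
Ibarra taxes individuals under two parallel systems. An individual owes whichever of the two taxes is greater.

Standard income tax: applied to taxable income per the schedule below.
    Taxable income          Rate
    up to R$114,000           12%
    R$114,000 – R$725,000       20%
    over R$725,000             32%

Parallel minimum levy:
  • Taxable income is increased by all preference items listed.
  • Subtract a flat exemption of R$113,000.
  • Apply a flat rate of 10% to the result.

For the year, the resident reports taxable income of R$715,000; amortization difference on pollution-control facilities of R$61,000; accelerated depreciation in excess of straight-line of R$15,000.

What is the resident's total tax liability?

Standard income tax:
  R$114,000 × 12% = R$13,680
  R$601,000 × 20% = R$120,200
  → R$133,880

Parallel minimum levy:
  Adjusted income: R$715,000 + R$61,000 + R$15,000 = R$791,000
  Less exemption R$113,000 → base R$678,000
  R$678,000 × 10% = R$67,800

R$133,880 > R$67,800, so the standard income tax governs.

R$133,880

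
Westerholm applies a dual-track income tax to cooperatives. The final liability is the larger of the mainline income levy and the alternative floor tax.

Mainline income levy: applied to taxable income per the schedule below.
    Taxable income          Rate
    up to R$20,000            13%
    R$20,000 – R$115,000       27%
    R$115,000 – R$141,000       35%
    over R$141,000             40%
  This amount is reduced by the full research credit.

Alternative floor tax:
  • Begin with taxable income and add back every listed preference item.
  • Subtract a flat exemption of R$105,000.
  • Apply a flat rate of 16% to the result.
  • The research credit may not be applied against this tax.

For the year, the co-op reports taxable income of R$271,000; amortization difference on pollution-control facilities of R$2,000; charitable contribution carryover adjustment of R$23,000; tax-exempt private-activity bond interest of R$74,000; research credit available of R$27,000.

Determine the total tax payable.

R$62,350

Mainline income levy:
  R$20,000 × 13% = R$2,600
  R$95,000 × 27% = R$25,650
  R$26,000 × 35% = R$9,100
  R$130,000 × 40% = R$52,000
  → R$89,350
  Less research credit R$27,000 → R$62,350

Alternative floor tax:
  Adjusted income: R$271,000 + R$2,000 + R$23,000 + R$74,000 = R$370,000
  Less exemption R$105,000 → base R$265,000
  R$265,000 × 16% = R$42,400

R$62,350 > R$42,400, so the mainline income levy governs.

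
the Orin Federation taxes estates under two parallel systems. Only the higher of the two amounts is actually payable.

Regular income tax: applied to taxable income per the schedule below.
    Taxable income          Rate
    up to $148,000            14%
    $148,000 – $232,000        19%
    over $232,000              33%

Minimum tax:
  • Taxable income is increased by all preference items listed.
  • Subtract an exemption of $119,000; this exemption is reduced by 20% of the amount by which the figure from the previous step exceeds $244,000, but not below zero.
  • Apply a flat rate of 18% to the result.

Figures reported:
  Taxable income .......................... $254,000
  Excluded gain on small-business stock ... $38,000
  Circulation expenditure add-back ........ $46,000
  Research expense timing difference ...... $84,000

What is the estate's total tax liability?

Minimum tax:
  Adjusted income: $254,000 + $38,000 + $46,000 + $84,000 = $422,000
  Exemption: $119,000 − 20% × ($422,000 − $244,000) = $119,000 − $35,600 = $83,400
  Base: $422,000 − $83,400 = $338,600
  $338,600 × 18% = $60,948

Regular income tax:
  $148,000 × 14% = $20,720
  $84,000 × 19% = $15,960
  $22,000 × 33% = $7,260
  → $43,940

$60,948 > $43,940, so the minimum tax is the binding amount.

$60,948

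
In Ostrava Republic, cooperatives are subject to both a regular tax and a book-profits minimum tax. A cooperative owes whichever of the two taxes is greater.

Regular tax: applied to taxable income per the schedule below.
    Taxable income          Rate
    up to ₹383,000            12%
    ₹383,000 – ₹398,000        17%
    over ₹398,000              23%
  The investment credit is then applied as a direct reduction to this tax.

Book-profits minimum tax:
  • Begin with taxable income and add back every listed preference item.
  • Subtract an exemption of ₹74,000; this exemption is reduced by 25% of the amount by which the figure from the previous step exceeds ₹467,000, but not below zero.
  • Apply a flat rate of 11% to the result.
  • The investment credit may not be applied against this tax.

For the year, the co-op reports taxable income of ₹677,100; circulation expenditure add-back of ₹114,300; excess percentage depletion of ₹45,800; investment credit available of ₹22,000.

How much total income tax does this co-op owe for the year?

Book-profits minimum tax:
  Adjusted income: ₹677,100 + ₹114,300 + ₹45,800 = ₹837,200
  Exemption: 25% × (₹837,200 − ₹467,000) = ₹92,550 ≥ ₹74,000, so the exemption is fully phased out
  Base: ₹837,200 − ₹0 = ₹837,200
  ₹837,200 × 11% = ₹92,092

Regular tax:
  ₹383,000 × 12% = ₹45,960
  ₹15,000 × 17% = ₹2,550
  ₹279,100 × 23% = ₹64,193
  → ₹112,703
  Less investment credit ₹22,000 → ₹90,703

₹92,092 > ₹90,703, so the book-profits minimum tax is the binding amount.

₹92,092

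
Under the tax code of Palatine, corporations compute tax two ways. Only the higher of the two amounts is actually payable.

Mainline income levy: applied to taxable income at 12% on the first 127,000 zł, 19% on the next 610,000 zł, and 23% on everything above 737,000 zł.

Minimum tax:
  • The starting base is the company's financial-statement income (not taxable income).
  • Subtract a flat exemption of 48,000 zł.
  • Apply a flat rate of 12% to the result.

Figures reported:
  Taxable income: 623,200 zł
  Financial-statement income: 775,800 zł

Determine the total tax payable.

Mainline income levy:
  127,000 zł × 12% = 15,240 zł
  496,200 zł × 19% = 94,278 zł
  → 109,518 zł

Minimum tax:
  Base (financial-statement income): 775,800 zł
  Less exemption 48,000 zł → base 727,800 zł
  727,800 zł × 12% = 87,336 zł

109,518 zł > 87,336 zł, so the mainline income levy governs.

109,518 zł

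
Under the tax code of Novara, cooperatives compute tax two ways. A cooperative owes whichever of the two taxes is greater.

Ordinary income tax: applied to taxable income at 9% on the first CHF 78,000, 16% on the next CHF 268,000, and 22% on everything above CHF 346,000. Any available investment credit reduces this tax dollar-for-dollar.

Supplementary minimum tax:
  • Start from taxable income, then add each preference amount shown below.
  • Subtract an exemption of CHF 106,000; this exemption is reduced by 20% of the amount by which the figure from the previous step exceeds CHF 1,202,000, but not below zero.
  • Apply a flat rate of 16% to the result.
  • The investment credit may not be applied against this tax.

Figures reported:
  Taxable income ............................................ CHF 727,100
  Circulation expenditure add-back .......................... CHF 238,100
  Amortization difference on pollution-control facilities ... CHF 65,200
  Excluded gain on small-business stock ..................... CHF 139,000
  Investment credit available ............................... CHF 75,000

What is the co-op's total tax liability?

Ordinary income tax:
  CHF 78,000 × 9% = CHF 7,020
  CHF 268,000 × 16% = CHF 42,880
  CHF 381,100 × 22% = CHF 83,842
  → CHF 133,742
  Less investment credit CHF 75,000 → CHF 58,742

Supplementary minimum tax:
  Adjusted income: CHF 727,100 + CHF 238,100 + CHF 65,200 + CHF 139,000 = CHF 1,169,400
  Exemption: CHF 1,169,400 ≤ CHF 1,202,000, so full CHF 106,000 applies
  Base: CHF 1,169,400 − CHF 106,000 = CHF 1,063,400
  CHF 1,063,400 × 16% = CHF 170,144

CHF 170,144 > CHF 58,742, so the supplementary minimum tax is the binding amount.

CHF 170,144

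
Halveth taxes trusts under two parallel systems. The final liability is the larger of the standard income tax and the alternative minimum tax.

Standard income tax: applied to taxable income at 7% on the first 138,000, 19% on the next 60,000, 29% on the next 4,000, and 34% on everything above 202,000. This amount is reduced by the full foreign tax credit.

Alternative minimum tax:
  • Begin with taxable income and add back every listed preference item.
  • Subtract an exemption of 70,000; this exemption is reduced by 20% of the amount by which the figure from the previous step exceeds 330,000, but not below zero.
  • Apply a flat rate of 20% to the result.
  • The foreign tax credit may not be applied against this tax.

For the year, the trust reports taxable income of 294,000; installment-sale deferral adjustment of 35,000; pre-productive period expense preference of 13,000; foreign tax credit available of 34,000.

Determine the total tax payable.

54,880

Alternative minimum tax:
  Adjusted income: 294,000 + 35,000 + 13,000 = 342,000
  Exemption: 70,000 − 20% × (342,000 − 330,000) = 70,000 − 2,400 = 67,600
  Base: 342,000 − 67,600 = 274,400
  274,400 × 20% = 54,880

Standard income tax:
  138,000 × 7% = 9,660
  60,000 × 19% = 11,400
  4,000 × 29% = 1,160
  92,000 × 34% = 31,280
  → 53,500
  Less foreign tax credit 34,000 → 19,500

54,880 > 19,500, so the alternative minimum tax is the binding amount.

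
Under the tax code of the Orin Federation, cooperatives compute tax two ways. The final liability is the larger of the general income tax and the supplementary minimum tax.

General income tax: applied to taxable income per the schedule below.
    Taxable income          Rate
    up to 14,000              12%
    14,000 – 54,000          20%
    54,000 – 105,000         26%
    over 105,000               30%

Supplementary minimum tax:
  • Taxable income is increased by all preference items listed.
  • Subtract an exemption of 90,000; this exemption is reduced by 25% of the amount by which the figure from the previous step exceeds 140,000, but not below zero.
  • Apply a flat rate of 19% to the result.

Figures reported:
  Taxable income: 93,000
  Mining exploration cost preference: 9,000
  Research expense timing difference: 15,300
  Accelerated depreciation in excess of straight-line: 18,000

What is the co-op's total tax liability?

Supplementary minimum tax:
  Adjusted income: 93,000 + 9,000 + 15,300 + 18,000 = 135,300
  Exemption: 135,300 ≤ 140,000, so full 90,000 applies
  Base: 135,300 − 90,000 = 45,300
  45,300 × 19% = 8,607

General income tax:
  14,000 × 12% = 1,680
  40,000 × 20% = 8,000
  39,000 × 26% = 10,140
  → 19,820

19,820 > 8,607, so the general income tax governs.

19,820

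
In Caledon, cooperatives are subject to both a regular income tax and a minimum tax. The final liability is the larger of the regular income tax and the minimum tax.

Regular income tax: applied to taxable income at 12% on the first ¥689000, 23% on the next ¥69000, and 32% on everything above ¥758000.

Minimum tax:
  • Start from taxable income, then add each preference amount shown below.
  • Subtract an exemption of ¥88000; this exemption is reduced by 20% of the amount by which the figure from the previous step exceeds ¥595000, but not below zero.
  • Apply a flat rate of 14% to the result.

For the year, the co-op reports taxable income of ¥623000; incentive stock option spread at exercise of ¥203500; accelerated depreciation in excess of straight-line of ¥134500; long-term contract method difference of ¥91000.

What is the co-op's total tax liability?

¥147280

Minimum tax:
  Adjusted income: ¥623000 + ¥203500 + ¥134500 + ¥91000 = ¥1052000
  Exemption: 20% × (¥1052000 − ¥595000) = ¥91400 ≥ ¥88000, so the exemption is fully phased out
  Base: ¥1052000 − ¥0 = ¥1052000
  ¥1052000 × 14% = ¥147280

Regular income tax:
  ¥623000 × 12% = ¥74760

¥147280 > ¥74760, so the minimum tax is the binding amount.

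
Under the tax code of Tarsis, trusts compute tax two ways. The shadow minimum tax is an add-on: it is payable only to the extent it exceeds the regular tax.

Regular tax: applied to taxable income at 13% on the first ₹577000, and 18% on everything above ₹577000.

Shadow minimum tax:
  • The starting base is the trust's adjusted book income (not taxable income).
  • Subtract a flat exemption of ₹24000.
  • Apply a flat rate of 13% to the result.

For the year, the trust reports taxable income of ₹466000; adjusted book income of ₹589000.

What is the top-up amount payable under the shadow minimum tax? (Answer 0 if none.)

Regular tax:
  ₹466000 × 13% = ₹60580

Shadow minimum tax:
  Base (adjusted book income): ₹589000
  Less exemption ₹24000 → base ₹565000
  ₹565000 × 13% = ₹73450

Excess of shadow minimum tax over regular tax: ₹73450 − ₹60580 = ₹12870.

₹12870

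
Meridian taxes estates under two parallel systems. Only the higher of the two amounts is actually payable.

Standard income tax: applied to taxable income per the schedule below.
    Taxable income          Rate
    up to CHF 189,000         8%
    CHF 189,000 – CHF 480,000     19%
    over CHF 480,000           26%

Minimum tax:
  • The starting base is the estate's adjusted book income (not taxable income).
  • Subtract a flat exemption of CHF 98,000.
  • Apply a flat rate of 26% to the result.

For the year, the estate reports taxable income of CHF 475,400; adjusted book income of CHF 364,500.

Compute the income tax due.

Standard income tax:
  CHF 189,000 × 8% = CHF 15,120
  CHF 286,400 × 19% = CHF 54,416
  → CHF 69,536

Minimum tax:
  Base (adjusted book income): CHF 364,500
  Less exemption CHF 98,000 → base CHF 266,500
  CHF 266,500 × 26% = CHF 69,290

CHF 69,536 > CHF 69,290, so the standard income tax governs.

CHF 69,536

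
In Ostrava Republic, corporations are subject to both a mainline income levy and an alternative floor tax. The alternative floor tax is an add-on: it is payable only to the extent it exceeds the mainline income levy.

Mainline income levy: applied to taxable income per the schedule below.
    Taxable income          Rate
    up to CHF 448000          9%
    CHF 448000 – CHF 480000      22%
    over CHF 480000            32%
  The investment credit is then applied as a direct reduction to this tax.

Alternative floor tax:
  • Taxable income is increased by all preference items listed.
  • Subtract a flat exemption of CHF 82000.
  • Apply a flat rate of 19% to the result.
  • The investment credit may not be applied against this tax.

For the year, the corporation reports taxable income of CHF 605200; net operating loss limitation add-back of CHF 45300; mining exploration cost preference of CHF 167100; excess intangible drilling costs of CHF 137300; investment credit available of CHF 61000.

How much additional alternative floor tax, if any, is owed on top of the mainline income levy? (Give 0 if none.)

Mainline income levy:
  CHF 448000 × 9% = CHF 40320
  CHF 32000 × 22% = CHF 7040
  CHF 125200 × 32% = CHF 40064
  → CHF 87424
  Less investment credit CHF 61000 → CHF 26424

Alternative floor tax:
  Adjusted income: CHF 605200 + CHF 45300 + CHF 167100 + CHF 137300 = CHF 954900
  Less exemption CHF 82000 → base CHF 872900
  CHF 872900 × 19% = CHF 165851

Excess of alternative floor tax over mainline income levy: CHF 165851 − CHF 26424 = CHF 139427.

CHF 139427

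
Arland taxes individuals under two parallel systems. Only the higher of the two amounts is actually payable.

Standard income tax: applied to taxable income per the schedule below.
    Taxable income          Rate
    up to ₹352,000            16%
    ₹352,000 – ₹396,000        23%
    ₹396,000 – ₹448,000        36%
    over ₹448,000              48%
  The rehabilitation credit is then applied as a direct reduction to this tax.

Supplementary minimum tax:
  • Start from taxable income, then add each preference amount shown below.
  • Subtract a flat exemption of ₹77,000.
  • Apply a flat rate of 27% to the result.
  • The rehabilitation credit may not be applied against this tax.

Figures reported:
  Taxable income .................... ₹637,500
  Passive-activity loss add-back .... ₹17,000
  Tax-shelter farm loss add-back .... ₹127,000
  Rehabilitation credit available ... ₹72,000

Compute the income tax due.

₹190,215

Supplementary minimum tax:
  Adjusted income: ₹637,500 + ₹17,000 + ₹127,000 = ₹781,500
  Less exemption ₹77,000 → base ₹704,500
  ₹704,500 × 27% = ₹190,215

Standard income tax:
  ₹352,000 × 16% = ₹56,320
  ₹44,000 × 23% = ₹10,120
  ₹52,000 × 36% = ₹18,720
  ₹189,500 × 48% = ₹90,960
  → ₹176,120
  Less rehabilitation credit ₹72,000 → ₹104,120

₹190,215 > ₹104,120, so the supplementary minimum tax is the binding amount.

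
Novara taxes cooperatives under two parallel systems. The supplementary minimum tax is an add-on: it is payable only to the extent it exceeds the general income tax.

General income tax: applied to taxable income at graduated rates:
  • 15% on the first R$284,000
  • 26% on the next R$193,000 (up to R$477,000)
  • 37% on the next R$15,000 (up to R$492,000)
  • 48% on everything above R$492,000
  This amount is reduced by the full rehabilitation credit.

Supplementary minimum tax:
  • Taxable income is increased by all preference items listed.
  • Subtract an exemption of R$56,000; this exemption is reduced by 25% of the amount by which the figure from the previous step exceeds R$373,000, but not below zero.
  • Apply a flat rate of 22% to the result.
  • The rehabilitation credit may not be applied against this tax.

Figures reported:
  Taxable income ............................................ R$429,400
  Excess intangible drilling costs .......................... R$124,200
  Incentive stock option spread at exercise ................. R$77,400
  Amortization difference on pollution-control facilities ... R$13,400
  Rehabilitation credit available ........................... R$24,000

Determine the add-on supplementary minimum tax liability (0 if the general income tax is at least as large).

General income tax:
  R$284,000 × 15% = R$42,600
  R$145,400 × 26% = R$37,804
  → R$80,404
  Less rehabilitation credit R$24,000 → R$56,404

Supplementary minimum tax:
  Adjusted income: R$429,400 + R$124,200 + R$77,400 + R$13,400 = R$644,400
  Exemption: 25% × (R$644,400 − R$373,000) = R$67,850 ≥ R$56,000, so the exemption is fully phased out
  Base: R$644,400 − R$0 = R$644,400
  R$644,400 × 22% = R$141,768

Excess of supplementary minimum tax over general income tax: R$141,768 − R$56,404 = R$85,364.

R$85,364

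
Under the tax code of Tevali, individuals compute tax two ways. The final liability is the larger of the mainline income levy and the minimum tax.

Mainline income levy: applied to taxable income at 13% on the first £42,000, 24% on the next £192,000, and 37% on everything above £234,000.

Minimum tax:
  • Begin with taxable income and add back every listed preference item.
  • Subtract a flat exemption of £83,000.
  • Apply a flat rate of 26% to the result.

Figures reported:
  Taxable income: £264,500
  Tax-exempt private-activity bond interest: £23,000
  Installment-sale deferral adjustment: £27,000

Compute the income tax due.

Minimum tax:
  Adjusted income: £264,500 + £23,000 + £27,000 = £314,500
  Less exemption £83,000 → base £231,500
  £231,500 × 26% = £60,190

Mainline income levy:
  £42,000 × 13% = £5,460
  £192,000 × 24% = £46,080
  £30,500 × 37% = £11,285
  → £62,825

£62,825 > £60,190, so the mainline income levy governs.

£62,825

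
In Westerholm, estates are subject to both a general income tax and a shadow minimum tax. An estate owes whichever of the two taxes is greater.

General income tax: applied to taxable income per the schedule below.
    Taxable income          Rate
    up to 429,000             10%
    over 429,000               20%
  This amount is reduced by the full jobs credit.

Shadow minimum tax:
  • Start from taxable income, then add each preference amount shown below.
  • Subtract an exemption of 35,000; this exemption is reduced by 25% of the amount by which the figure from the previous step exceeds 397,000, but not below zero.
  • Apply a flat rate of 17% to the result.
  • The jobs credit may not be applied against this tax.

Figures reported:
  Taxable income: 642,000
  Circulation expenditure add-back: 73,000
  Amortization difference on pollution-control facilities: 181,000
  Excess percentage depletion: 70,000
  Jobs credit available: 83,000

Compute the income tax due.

Shadow minimum tax:
  Adjusted income: 642,000 + 73,000 + 181,000 + 70,000 = 966,000
  Exemption: 25% × (966,000 − 397,000) = 142,250 ≥ 35,000, so the exemption is fully phased out
  Base: 966,000 − 0 = 966,000
  966,000 × 17% = 164,220

General income tax:
  429,000 × 10% = 42,900
  213,000 × 20% = 42,600
  → 85,500
  Less jobs credit 83,000 → 2,500

164,220 > 2,500, so the shadow minimum tax is the binding amount.

164,220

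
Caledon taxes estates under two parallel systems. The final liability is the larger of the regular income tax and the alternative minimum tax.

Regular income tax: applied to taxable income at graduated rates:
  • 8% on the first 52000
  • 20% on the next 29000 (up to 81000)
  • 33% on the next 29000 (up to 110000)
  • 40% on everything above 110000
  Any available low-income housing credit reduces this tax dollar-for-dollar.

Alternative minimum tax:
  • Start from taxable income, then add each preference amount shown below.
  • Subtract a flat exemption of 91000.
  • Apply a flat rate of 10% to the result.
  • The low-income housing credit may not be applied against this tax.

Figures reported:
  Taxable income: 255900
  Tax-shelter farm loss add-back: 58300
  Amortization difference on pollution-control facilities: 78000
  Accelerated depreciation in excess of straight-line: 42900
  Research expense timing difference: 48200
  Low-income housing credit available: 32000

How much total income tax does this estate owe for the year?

45890

Alternative minimum tax:
  Adjusted income: 255900 + 58300 + 78000 + 42900 + 48200 = 483300
  Less exemption 91000 → base 392300
  392300 × 10% = 39230

Regular income tax:
  52000 × 8% = 4160
  29000 × 20% = 5800
  29000 × 33% = 9570
  145900 × 40% = 58360
  → 77890
  Less low-income housing credit 32000 → 45890

45890 > 39230, so the regular income tax governs.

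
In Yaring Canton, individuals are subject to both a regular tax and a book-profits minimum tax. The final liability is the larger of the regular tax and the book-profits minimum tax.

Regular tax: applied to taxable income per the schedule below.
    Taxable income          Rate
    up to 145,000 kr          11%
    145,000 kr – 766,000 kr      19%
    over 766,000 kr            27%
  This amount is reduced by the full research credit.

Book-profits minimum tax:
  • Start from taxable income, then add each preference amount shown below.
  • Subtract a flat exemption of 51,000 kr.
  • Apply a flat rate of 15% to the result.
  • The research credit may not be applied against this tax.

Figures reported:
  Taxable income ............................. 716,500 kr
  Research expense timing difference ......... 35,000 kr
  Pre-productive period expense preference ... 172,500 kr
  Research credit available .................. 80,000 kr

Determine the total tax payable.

130,950 kr

Book-profits minimum tax:
  Adjusted income: 716,500 kr + 35,000 kr + 172,500 kr = 924,000 kr
  Less exemption 51,000 kr → base 873,000 kr
  873,000 kr × 15% = 130,950 kr

Regular tax:
  145,000 kr × 11% = 15,950 kr
  571,500 kr × 19% = 108,585 kr
  → 124,535 kr
  Less research credit 80,000 kr → 44,535 kr

130,950 kr > 44,535 kr, so the book-profits minimum tax is the binding amount.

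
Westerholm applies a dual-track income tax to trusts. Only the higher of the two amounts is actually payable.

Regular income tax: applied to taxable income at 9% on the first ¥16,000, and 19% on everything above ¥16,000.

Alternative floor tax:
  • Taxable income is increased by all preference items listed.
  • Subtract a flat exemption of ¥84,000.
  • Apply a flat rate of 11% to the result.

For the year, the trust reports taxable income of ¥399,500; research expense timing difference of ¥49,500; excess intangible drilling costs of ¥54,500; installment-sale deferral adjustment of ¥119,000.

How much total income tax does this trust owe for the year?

Alternative floor tax:
  Adjusted income: ¥399,500 + ¥49,500 + ¥54,500 + ¥119,000 = ¥622,500
  Less exemption ¥84,000 → base ¥538,500
  ¥538,500 × 11% = ¥59,235

Regular income tax:
  ¥16,000 × 9% = ¥1,440
  ¥383,500 × 19% = ¥72,865
  → ¥74,305

¥74,305 > ¥59,235, so the regular income tax governs.

¥74,305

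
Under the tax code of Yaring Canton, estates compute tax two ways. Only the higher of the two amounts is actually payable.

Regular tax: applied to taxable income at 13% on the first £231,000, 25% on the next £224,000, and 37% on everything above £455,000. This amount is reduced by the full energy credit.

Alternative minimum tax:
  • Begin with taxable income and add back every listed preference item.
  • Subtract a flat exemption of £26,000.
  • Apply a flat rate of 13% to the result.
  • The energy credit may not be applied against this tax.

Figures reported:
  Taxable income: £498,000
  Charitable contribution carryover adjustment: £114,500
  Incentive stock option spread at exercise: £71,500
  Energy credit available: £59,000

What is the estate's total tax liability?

£85,540

Alternative minimum tax:
  Adjusted income: £498,000 + £114,500 + £71,500 = £684,000
  Less exemption £26,000 → base £658,000
  £658,000 × 13% = £85,540

Regular tax:
  £231,000 × 13% = £30,030
  £224,000 × 25% = £56,000
  £43,000 × 37% = £15,910
  → £101,940
  Less energy credit £59,000 → £42,940

£85,540 > £42,940, so the alternative minimum tax is the binding amount.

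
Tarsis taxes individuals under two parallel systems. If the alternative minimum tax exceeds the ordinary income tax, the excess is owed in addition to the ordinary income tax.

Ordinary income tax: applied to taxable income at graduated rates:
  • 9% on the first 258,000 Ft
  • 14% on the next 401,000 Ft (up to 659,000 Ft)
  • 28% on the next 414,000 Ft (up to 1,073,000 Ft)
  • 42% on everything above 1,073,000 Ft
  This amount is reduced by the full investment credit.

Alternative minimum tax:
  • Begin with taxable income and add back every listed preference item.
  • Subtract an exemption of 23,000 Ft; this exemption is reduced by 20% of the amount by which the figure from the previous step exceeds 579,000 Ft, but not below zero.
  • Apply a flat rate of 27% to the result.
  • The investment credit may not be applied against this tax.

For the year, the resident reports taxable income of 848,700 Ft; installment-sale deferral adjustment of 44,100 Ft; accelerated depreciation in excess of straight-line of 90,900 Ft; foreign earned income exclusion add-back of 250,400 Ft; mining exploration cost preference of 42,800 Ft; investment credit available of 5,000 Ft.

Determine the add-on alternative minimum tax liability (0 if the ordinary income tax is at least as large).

217,287 Ft

Alternative minimum tax:
  Adjusted income: 848,700 Ft + 44,100 Ft + 90,900 Ft + 250,400 Ft + 42,800 Ft = 1,276,900 Ft
  Exemption: 20% × (1,276,900 Ft − 579,000 Ft) = 139,580 Ft ≥ 23,000 Ft, so the exemption is fully phased out
  Base: 1,276,900 Ft − 0 Ft = 1,276,900 Ft
  1,276,900 Ft × 27% = 344,763 Ft

Ordinary income tax:
  258,000 Ft × 9% = 23,220 Ft
  401,000 Ft × 14% = 56,140 Ft
  189,700 Ft × 28% = 53,116 Ft
  → 132,476 Ft
  Less investment credit 5,000 Ft → 127,476 Ft

Excess of alternative minimum tax over ordinary income tax: 344,763 Ft − 127,476 Ft = 217,287 Ft.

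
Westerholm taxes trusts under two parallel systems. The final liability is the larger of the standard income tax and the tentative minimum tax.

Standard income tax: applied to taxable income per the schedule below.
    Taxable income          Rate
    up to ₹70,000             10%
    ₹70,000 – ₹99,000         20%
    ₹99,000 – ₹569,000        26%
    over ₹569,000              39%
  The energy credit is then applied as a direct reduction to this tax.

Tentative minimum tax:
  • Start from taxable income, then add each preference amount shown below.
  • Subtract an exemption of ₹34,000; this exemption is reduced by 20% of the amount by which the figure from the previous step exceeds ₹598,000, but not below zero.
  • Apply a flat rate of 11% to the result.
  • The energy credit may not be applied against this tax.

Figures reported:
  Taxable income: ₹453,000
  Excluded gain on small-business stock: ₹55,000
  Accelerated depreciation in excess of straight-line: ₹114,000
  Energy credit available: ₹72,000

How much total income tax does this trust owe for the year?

₹65,208

Standard income tax:
  ₹70,000 × 10% = ₹7,000
  ₹29,000 × 20% = ₹5,800
  ₹354,000 × 26% = ₹92,040
  → ₹104,840
  Less energy credit ₹72,000 → ₹32,840

Tentative minimum tax:
  Adjusted income: ₹453,000 + ₹55,000 + ₹114,000 = ₹622,000
  Exemption: ₹34,000 − 20% × (₹622,000 − ₹598,000) = ₹34,000 − ₹4,800 = ₹29,200
  Base: ₹622,000 − ₹29,200 = ₹592,800
  ₹592,800 × 11% = ₹65,208

₹65,208 > ₹32,840, so the tentative minimum tax is the binding amount.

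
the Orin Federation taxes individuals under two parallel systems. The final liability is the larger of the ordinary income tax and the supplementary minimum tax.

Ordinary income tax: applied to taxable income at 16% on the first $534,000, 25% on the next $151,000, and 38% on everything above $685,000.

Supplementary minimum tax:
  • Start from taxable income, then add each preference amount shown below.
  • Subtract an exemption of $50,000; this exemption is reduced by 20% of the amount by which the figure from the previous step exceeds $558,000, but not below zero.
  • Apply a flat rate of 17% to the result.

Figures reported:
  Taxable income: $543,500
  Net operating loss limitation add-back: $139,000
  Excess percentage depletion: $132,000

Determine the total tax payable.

$138,465

Supplementary minimum tax:
  Adjusted income: $543,500 + $139,000 + $132,000 = $814,500
  Exemption: 20% × ($814,500 − $558,000) = $51,300 ≥ $50,000, so the exemption is fully phased out
  Base: $814,500 − $0 = $814,500
  $814,500 × 17% = $138,465

Ordinary income tax:
  $534,000 × 16% = $85,440
  $9,500 × 25% = $2,375
  → $87,815

$138,465 > $87,815, so the supplementary minimum tax is the binding amount.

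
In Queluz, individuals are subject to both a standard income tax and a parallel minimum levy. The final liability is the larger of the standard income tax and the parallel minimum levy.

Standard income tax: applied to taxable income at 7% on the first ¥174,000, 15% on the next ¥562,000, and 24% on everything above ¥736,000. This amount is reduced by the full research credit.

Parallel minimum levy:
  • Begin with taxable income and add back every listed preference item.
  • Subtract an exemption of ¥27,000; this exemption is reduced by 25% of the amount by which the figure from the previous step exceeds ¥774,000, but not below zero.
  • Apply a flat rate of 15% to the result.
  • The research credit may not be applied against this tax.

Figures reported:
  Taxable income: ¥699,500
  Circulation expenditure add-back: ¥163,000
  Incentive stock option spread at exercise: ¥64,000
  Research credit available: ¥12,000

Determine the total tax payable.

Parallel minimum levy:
  Adjusted income: ¥699,500 + ¥163,000 + ¥64,000 = ¥926,500
  Exemption: 25% × (¥926,500 − ¥774,000) = ¥38,125 ≥ ¥27,000, so the exemption is fully phased out
  Base: ¥926,500 − ¥0 = ¥926,500
  ¥926,500 × 15% = ¥138,975

Standard income tax:
  ¥174,000 × 7% = ¥12,180
  ¥525,500 × 15% = ¥78,825
  → ¥91,005
  Less research credit ¥12,000 → ¥79,005

¥138,975 > ¥79,005, so the parallel minimum levy is the binding amount.

¥138,975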